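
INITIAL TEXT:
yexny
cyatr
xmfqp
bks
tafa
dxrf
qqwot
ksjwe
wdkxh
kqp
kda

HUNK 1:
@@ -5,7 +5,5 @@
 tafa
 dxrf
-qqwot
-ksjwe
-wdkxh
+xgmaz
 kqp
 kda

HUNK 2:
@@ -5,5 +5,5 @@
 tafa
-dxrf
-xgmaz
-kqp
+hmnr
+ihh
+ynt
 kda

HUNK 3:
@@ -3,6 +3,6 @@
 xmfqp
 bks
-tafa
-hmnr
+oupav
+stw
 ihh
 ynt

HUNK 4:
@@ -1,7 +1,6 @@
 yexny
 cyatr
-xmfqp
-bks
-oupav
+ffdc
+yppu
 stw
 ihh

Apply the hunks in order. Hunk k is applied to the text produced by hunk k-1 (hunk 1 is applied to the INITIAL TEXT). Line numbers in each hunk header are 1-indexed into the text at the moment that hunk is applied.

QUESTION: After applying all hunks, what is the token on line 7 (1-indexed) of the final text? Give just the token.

Answer: ynt

Derivation:
Hunk 1: at line 5 remove [qqwot,ksjwe,wdkxh] add [xgmaz] -> 9 lines: yexny cyatr xmfqp bks tafa dxrf xgmaz kqp kda
Hunk 2: at line 5 remove [dxrf,xgmaz,kqp] add [hmnr,ihh,ynt] -> 9 lines: yexny cyatr xmfqp bks tafa hmnr ihh ynt kda
Hunk 3: at line 3 remove [tafa,hmnr] add [oupav,stw] -> 9 lines: yexny cyatr xmfqp bks oupav stw ihh ynt kda
Hunk 4: at line 1 remove [xmfqp,bks,oupav] add [ffdc,yppu] -> 8 lines: yexny cyatr ffdc yppu stw ihh ynt kda
Final line 7: ynt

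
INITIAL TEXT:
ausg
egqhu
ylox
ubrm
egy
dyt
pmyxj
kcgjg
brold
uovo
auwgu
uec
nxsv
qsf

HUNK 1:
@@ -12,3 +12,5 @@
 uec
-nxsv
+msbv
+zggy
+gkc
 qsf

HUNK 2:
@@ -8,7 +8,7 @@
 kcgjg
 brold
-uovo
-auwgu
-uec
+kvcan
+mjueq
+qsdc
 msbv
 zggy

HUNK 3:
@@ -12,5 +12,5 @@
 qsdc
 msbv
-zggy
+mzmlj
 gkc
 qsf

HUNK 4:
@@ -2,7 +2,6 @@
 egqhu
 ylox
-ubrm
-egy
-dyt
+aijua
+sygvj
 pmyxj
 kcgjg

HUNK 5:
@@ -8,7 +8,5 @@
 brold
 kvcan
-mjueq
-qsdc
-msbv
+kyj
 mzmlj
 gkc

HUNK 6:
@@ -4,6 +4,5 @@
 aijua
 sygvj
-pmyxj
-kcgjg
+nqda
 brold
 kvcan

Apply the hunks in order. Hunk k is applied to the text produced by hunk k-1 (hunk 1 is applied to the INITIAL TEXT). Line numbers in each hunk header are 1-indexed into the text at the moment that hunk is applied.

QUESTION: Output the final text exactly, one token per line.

Answer: ausg
egqhu
ylox
aijua
sygvj
nqda
brold
kvcan
kyj
mzmlj
gkc
qsf

Derivation:
Hunk 1: at line 12 remove [nxsv] add [msbv,zggy,gkc] -> 16 lines: ausg egqhu ylox ubrm egy dyt pmyxj kcgjg brold uovo auwgu uec msbv zggy gkc qsf
Hunk 2: at line 8 remove [uovo,auwgu,uec] add [kvcan,mjueq,qsdc] -> 16 lines: ausg egqhu ylox ubrm egy dyt pmyxj kcgjg brold kvcan mjueq qsdc msbv zggy gkc qsf
Hunk 3: at line 12 remove [zggy] add [mzmlj] -> 16 lines: ausg egqhu ylox ubrm egy dyt pmyxj kcgjg brold kvcan mjueq qsdc msbv mzmlj gkc qsf
Hunk 4: at line 2 remove [ubrm,egy,dyt] add [aijua,sygvj] -> 15 lines: ausg egqhu ylox aijua sygvj pmyxj kcgjg brold kvcan mjueq qsdc msbv mzmlj gkc qsf
Hunk 5: at line 8 remove [mjueq,qsdc,msbv] add [kyj] -> 13 lines: ausg egqhu ylox aijua sygvj pmyxj kcgjg brold kvcan kyj mzmlj gkc qsf
Hunk 6: at line 4 remove [pmyxj,kcgjg] add [nqda] -> 12 lines: ausg egqhu ylox aijua sygvj nqda brold kvcan kyj mzmlj gkc qsf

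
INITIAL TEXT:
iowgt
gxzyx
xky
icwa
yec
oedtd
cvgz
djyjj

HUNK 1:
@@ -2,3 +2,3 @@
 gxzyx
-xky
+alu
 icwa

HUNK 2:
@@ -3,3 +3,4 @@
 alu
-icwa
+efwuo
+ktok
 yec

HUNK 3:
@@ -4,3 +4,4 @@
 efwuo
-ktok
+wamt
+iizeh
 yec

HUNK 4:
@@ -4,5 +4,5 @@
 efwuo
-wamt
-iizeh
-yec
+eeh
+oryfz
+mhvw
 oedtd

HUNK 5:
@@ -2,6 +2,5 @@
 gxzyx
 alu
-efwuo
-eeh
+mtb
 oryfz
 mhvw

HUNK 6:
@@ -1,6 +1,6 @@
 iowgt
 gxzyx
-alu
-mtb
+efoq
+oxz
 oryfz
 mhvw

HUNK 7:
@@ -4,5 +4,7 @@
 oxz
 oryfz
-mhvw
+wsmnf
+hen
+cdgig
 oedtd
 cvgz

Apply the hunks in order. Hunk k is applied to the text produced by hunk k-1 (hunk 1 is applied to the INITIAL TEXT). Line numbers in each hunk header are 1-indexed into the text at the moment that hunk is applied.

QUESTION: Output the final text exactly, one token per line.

Hunk 1: at line 2 remove [xky] add [alu] -> 8 lines: iowgt gxzyx alu icwa yec oedtd cvgz djyjj
Hunk 2: at line 3 remove [icwa] add [efwuo,ktok] -> 9 lines: iowgt gxzyx alu efwuo ktok yec oedtd cvgz djyjj
Hunk 3: at line 4 remove [ktok] add [wamt,iizeh] -> 10 lines: iowgt gxzyx alu efwuo wamt iizeh yec oedtd cvgz djyjj
Hunk 4: at line 4 remove [wamt,iizeh,yec] add [eeh,oryfz,mhvw] -> 10 lines: iowgt gxzyx alu efwuo eeh oryfz mhvw oedtd cvgz djyjj
Hunk 5: at line 2 remove [efwuo,eeh] add [mtb] -> 9 lines: iowgt gxzyx alu mtb oryfz mhvw oedtd cvgz djyjj
Hunk 6: at line 1 remove [alu,mtb] add [efoq,oxz] -> 9 lines: iowgt gxzyx efoq oxz oryfz mhvw oedtd cvgz djyjj
Hunk 7: at line 4 remove [mhvw] add [wsmnf,hen,cdgig] -> 11 lines: iowgt gxzyx efoq oxz oryfz wsmnf hen cdgig oedtd cvgz djyjj

Answer: iowgt
gxzyx
efoq
oxz
oryfz
wsmnf
hen
cdgig
oedtd
cvgz
djyjj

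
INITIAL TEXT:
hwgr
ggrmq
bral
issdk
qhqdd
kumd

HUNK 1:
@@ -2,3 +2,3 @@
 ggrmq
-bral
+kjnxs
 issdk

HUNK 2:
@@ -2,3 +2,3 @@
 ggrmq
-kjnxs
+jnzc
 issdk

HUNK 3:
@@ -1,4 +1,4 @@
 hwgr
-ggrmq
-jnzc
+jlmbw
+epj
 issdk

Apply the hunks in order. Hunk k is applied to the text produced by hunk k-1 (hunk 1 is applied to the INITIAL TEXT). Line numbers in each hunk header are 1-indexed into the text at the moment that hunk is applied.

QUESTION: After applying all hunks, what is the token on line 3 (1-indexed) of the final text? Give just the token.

Hunk 1: at line 2 remove [bral] add [kjnxs] -> 6 lines: hwgr ggrmq kjnxs issdk qhqdd kumd
Hunk 2: at line 2 remove [kjnxs] add [jnzc] -> 6 lines: hwgr ggrmq jnzc issdk qhqdd kumd
Hunk 3: at line 1 remove [ggrmq,jnzc] add [jlmbw,epj] -> 6 lines: hwgr jlmbw epj issdk qhqdd kumd
Final line 3: epj

Answer: epj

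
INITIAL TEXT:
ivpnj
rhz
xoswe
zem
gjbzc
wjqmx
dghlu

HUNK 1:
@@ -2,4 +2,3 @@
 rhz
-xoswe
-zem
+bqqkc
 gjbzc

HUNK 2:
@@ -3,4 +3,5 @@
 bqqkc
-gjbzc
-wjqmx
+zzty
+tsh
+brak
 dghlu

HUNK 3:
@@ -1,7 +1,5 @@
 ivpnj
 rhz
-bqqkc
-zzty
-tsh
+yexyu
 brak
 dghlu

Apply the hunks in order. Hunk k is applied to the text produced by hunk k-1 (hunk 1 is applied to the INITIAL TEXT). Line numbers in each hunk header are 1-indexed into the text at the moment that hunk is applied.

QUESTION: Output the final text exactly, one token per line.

Answer: ivpnj
rhz
yexyu
brak
dghlu

Derivation:
Hunk 1: at line 2 remove [xoswe,zem] add [bqqkc] -> 6 lines: ivpnj rhz bqqkc gjbzc wjqmx dghlu
Hunk 2: at line 3 remove [gjbzc,wjqmx] add [zzty,tsh,brak] -> 7 lines: ivpnj rhz bqqkc zzty tsh brak dghlu
Hunk 3: at line 1 remove [bqqkc,zzty,tsh] add [yexyu] -> 5 lines: ivpnj rhz yexyu brak dghlu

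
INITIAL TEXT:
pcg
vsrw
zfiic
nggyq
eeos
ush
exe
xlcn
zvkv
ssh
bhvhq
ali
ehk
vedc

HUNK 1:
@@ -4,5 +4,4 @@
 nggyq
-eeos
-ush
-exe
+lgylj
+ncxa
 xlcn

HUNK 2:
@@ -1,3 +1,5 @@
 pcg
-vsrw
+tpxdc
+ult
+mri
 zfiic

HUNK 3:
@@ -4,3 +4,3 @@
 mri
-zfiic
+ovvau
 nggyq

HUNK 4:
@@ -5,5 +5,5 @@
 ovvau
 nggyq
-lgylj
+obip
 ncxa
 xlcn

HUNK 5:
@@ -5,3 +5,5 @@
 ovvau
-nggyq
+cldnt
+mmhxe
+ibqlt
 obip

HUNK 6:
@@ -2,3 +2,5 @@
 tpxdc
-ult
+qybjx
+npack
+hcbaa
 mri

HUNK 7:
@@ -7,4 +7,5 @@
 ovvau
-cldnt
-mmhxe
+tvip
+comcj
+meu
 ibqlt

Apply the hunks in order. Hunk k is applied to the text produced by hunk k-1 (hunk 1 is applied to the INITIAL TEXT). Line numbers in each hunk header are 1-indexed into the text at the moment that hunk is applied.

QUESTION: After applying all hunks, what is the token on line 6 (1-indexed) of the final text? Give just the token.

Hunk 1: at line 4 remove [eeos,ush,exe] add [lgylj,ncxa] -> 13 lines: pcg vsrw zfiic nggyq lgylj ncxa xlcn zvkv ssh bhvhq ali ehk vedc
Hunk 2: at line 1 remove [vsrw] add [tpxdc,ult,mri] -> 15 lines: pcg tpxdc ult mri zfiic nggyq lgylj ncxa xlcn zvkv ssh bhvhq ali ehk vedc
Hunk 3: at line 4 remove [zfiic] add [ovvau] -> 15 lines: pcg tpxdc ult mri ovvau nggyq lgylj ncxa xlcn zvkv ssh bhvhq ali ehk vedc
Hunk 4: at line 5 remove [lgylj] add [obip] -> 15 lines: pcg tpxdc ult mri ovvau nggyq obip ncxa xlcn zvkv ssh bhvhq ali ehk vedc
Hunk 5: at line 5 remove [nggyq] add [cldnt,mmhxe,ibqlt] -> 17 lines: pcg tpxdc ult mri ovvau cldnt mmhxe ibqlt obip ncxa xlcn zvkv ssh bhvhq ali ehk vedc
Hunk 6: at line 2 remove [ult] add [qybjx,npack,hcbaa] -> 19 lines: pcg tpxdc qybjx npack hcbaa mri ovvau cldnt mmhxe ibqlt obip ncxa xlcn zvkv ssh bhvhq ali ehk vedc
Hunk 7: at line 7 remove [cldnt,mmhxe] add [tvip,comcj,meu] -> 20 lines: pcg tpxdc qybjx npack hcbaa mri ovvau tvip comcj meu ibqlt obip ncxa xlcn zvkv ssh bhvhq ali ehk vedc
Final line 6: mri

Answer: mri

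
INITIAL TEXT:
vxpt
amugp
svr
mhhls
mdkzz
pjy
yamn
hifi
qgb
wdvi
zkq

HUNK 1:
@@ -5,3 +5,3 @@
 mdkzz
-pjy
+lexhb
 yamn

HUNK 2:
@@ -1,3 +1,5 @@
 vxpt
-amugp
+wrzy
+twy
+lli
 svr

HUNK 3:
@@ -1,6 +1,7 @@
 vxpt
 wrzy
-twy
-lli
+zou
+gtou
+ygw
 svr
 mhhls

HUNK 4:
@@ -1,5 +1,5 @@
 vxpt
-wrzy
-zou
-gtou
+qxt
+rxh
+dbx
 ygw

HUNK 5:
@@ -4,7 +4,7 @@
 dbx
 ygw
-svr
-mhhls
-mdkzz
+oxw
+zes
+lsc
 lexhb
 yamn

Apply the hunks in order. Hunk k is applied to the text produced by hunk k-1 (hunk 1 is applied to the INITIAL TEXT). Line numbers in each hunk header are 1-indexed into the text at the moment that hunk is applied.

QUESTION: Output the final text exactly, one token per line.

Hunk 1: at line 5 remove [pjy] add [lexhb] -> 11 lines: vxpt amugp svr mhhls mdkzz lexhb yamn hifi qgb wdvi zkq
Hunk 2: at line 1 remove [amugp] add [wrzy,twy,lli] -> 13 lines: vxpt wrzy twy lli svr mhhls mdkzz lexhb yamn hifi qgb wdvi zkq
Hunk 3: at line 1 remove [twy,lli] add [zou,gtou,ygw] -> 14 lines: vxpt wrzy zou gtou ygw svr mhhls mdkzz lexhb yamn hifi qgb wdvi zkq
Hunk 4: at line 1 remove [wrzy,zou,gtou] add [qxt,rxh,dbx] -> 14 lines: vxpt qxt rxh dbx ygw svr mhhls mdkzz lexhb yamn hifi qgb wdvi zkq
Hunk 5: at line 4 remove [svr,mhhls,mdkzz] add [oxw,zes,lsc] -> 14 lines: vxpt qxt rxh dbx ygw oxw zes lsc lexhb yamn hifi qgb wdvi zkq

Answer: vxpt
qxt
rxh
dbx
ygw
oxw
zes
lsc
lexhb
yamn
hifi
qgb
wdvi
zkq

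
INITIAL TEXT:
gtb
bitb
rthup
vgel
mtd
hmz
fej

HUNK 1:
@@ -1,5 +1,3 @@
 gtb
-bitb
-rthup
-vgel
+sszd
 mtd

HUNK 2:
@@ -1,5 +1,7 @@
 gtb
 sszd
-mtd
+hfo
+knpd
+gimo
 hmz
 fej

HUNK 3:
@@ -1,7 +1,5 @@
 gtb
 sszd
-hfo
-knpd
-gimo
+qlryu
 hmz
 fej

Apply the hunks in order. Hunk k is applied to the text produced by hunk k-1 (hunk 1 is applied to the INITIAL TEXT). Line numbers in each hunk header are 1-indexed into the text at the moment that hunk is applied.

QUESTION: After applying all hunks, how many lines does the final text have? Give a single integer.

Answer: 5

Derivation:
Hunk 1: at line 1 remove [bitb,rthup,vgel] add [sszd] -> 5 lines: gtb sszd mtd hmz fej
Hunk 2: at line 1 remove [mtd] add [hfo,knpd,gimo] -> 7 lines: gtb sszd hfo knpd gimo hmz fej
Hunk 3: at line 1 remove [hfo,knpd,gimo] add [qlryu] -> 5 lines: gtb sszd qlryu hmz fej
Final line count: 5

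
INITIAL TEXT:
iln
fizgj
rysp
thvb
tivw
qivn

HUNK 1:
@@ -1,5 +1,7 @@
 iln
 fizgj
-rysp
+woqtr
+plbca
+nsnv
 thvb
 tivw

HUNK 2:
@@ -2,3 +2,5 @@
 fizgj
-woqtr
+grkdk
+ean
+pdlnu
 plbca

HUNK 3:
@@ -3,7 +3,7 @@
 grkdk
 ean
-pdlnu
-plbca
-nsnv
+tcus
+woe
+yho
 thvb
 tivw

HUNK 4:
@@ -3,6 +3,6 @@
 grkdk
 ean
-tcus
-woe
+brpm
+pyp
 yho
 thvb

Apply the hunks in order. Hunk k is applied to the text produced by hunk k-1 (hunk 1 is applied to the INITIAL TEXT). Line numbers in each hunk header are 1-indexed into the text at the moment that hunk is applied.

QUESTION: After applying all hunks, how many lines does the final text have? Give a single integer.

Answer: 10

Derivation:
Hunk 1: at line 1 remove [rysp] add [woqtr,plbca,nsnv] -> 8 lines: iln fizgj woqtr plbca nsnv thvb tivw qivn
Hunk 2: at line 2 remove [woqtr] add [grkdk,ean,pdlnu] -> 10 lines: iln fizgj grkdk ean pdlnu plbca nsnv thvb tivw qivn
Hunk 3: at line 3 remove [pdlnu,plbca,nsnv] add [tcus,woe,yho] -> 10 lines: iln fizgj grkdk ean tcus woe yho thvb tivw qivn
Hunk 4: at line 3 remove [tcus,woe] add [brpm,pyp] -> 10 lines: iln fizgj grkdk ean brpm pyp yho thvb tivw qivn
Final line count: 10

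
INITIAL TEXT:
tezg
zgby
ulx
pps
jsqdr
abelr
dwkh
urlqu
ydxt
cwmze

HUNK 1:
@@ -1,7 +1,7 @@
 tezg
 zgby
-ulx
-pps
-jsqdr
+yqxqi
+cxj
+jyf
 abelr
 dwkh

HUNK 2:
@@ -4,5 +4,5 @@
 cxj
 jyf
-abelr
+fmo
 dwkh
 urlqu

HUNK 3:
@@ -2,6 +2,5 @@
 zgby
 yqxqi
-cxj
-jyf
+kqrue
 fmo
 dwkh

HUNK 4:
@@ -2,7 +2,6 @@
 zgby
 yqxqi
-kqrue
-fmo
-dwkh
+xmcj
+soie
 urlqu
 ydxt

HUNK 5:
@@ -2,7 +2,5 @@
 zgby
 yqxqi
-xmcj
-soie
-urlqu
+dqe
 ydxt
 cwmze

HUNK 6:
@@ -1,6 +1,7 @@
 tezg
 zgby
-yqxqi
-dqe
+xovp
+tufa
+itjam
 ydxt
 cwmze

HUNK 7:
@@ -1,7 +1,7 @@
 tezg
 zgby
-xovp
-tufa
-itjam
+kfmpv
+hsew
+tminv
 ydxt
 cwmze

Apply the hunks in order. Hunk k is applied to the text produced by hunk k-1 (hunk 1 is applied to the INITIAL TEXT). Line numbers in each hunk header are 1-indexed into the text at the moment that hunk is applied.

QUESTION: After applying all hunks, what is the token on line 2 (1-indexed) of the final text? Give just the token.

Answer: zgby

Derivation:
Hunk 1: at line 1 remove [ulx,pps,jsqdr] add [yqxqi,cxj,jyf] -> 10 lines: tezg zgby yqxqi cxj jyf abelr dwkh urlqu ydxt cwmze
Hunk 2: at line 4 remove [abelr] add [fmo] -> 10 lines: tezg zgby yqxqi cxj jyf fmo dwkh urlqu ydxt cwmze
Hunk 3: at line 2 remove [cxj,jyf] add [kqrue] -> 9 lines: tezg zgby yqxqi kqrue fmo dwkh urlqu ydxt cwmze
Hunk 4: at line 2 remove [kqrue,fmo,dwkh] add [xmcj,soie] -> 8 lines: tezg zgby yqxqi xmcj soie urlqu ydxt cwmze
Hunk 5: at line 2 remove [xmcj,soie,urlqu] add [dqe] -> 6 lines: tezg zgby yqxqi dqe ydxt cwmze
Hunk 6: at line 1 remove [yqxqi,dqe] add [xovp,tufa,itjam] -> 7 lines: tezg zgby xovp tufa itjam ydxt cwmze
Hunk 7: at line 1 remove [xovp,tufa,itjam] add [kfmpv,hsew,tminv] -> 7 lines: tezg zgby kfmpv hsew tminv ydxt cwmze
Final line 2: zgby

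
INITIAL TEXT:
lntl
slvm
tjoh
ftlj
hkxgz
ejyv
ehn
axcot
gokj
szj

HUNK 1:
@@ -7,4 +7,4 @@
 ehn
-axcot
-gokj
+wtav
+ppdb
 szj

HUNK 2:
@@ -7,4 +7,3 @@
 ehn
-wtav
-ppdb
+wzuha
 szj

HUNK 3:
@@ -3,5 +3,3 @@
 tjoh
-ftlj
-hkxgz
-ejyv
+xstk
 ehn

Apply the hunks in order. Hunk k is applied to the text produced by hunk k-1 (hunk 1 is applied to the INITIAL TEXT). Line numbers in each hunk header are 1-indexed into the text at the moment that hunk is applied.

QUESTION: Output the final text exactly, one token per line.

Answer: lntl
slvm
tjoh
xstk
ehn
wzuha
szj

Derivation:
Hunk 1: at line 7 remove [axcot,gokj] add [wtav,ppdb] -> 10 lines: lntl slvm tjoh ftlj hkxgz ejyv ehn wtav ppdb szj
Hunk 2: at line 7 remove [wtav,ppdb] add [wzuha] -> 9 lines: lntl slvm tjoh ftlj hkxgz ejyv ehn wzuha szj
Hunk 3: at line 3 remove [ftlj,hkxgz,ejyv] add [xstk] -> 7 lines: lntl slvm tjoh xstk ehn wzuha szj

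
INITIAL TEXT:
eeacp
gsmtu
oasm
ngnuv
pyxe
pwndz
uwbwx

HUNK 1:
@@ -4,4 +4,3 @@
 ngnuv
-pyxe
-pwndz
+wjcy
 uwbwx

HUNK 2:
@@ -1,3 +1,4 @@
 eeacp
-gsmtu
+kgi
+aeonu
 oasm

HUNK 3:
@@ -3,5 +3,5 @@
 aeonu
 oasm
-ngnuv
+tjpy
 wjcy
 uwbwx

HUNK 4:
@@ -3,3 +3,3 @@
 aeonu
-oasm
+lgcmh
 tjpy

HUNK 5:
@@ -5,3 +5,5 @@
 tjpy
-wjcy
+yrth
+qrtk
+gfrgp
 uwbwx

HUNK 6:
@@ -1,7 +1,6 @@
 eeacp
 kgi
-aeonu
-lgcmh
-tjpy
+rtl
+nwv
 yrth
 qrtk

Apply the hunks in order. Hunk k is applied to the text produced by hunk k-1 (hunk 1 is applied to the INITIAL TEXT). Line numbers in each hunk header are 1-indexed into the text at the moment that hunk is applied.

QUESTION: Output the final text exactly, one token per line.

Answer: eeacp
kgi
rtl
nwv
yrth
qrtk
gfrgp
uwbwx

Derivation:
Hunk 1: at line 4 remove [pyxe,pwndz] add [wjcy] -> 6 lines: eeacp gsmtu oasm ngnuv wjcy uwbwx
Hunk 2: at line 1 remove [gsmtu] add [kgi,aeonu] -> 7 lines: eeacp kgi aeonu oasm ngnuv wjcy uwbwx
Hunk 3: at line 3 remove [ngnuv] add [tjpy] -> 7 lines: eeacp kgi aeonu oasm tjpy wjcy uwbwx
Hunk 4: at line 3 remove [oasm] add [lgcmh] -> 7 lines: eeacp kgi aeonu lgcmh tjpy wjcy uwbwx
Hunk 5: at line 5 remove [wjcy] add [yrth,qrtk,gfrgp] -> 9 lines: eeacp kgi aeonu lgcmh tjpy yrth qrtk gfrgp uwbwx
Hunk 6: at line 1 remove [aeonu,lgcmh,tjpy] add [rtl,nwv] -> 8 lines: eeacp kgi rtl nwv yrth qrtk gfrgp uwbwx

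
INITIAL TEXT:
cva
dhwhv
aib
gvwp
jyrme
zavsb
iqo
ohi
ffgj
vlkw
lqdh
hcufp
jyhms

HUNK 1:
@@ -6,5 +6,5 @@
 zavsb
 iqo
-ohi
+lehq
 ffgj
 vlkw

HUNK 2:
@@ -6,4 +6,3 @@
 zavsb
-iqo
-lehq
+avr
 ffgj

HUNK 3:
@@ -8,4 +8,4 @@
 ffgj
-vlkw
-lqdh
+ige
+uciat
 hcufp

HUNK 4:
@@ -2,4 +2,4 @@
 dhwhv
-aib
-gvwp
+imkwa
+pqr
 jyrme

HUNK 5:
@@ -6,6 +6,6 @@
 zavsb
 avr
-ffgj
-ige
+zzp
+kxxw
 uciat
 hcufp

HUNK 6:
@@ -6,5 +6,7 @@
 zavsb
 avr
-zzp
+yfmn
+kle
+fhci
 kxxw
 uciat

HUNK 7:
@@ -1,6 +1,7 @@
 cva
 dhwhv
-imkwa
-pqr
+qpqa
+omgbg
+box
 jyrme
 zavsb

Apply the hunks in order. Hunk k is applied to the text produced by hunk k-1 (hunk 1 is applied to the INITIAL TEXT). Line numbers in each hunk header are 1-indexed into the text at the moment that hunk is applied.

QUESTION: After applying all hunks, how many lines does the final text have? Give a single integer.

Answer: 15

Derivation:
Hunk 1: at line 6 remove [ohi] add [lehq] -> 13 lines: cva dhwhv aib gvwp jyrme zavsb iqo lehq ffgj vlkw lqdh hcufp jyhms
Hunk 2: at line 6 remove [iqo,lehq] add [avr] -> 12 lines: cva dhwhv aib gvwp jyrme zavsb avr ffgj vlkw lqdh hcufp jyhms
Hunk 3: at line 8 remove [vlkw,lqdh] add [ige,uciat] -> 12 lines: cva dhwhv aib gvwp jyrme zavsb avr ffgj ige uciat hcufp jyhms
Hunk 4: at line 2 remove [aib,gvwp] add [imkwa,pqr] -> 12 lines: cva dhwhv imkwa pqr jyrme zavsb avr ffgj ige uciat hcufp jyhms
Hunk 5: at line 6 remove [ffgj,ige] add [zzp,kxxw] -> 12 lines: cva dhwhv imkwa pqr jyrme zavsb avr zzp kxxw uciat hcufp jyhms
Hunk 6: at line 6 remove [zzp] add [yfmn,kle,fhci] -> 14 lines: cva dhwhv imkwa pqr jyrme zavsb avr yfmn kle fhci kxxw uciat hcufp jyhms
Hunk 7: at line 1 remove [imkwa,pqr] add [qpqa,omgbg,box] -> 15 lines: cva dhwhv qpqa omgbg box jyrme zavsb avr yfmn kle fhci kxxw uciat hcufp jyhms
Final line count: 15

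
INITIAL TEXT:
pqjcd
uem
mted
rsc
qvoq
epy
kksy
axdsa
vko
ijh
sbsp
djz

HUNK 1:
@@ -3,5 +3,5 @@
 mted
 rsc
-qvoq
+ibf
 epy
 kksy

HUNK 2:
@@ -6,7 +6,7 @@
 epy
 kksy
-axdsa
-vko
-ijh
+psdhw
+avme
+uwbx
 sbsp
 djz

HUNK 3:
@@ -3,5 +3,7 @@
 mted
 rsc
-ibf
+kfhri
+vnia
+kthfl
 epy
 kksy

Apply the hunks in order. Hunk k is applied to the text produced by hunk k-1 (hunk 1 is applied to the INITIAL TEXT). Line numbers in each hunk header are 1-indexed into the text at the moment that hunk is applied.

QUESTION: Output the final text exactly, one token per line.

Hunk 1: at line 3 remove [qvoq] add [ibf] -> 12 lines: pqjcd uem mted rsc ibf epy kksy axdsa vko ijh sbsp djz
Hunk 2: at line 6 remove [axdsa,vko,ijh] add [psdhw,avme,uwbx] -> 12 lines: pqjcd uem mted rsc ibf epy kksy psdhw avme uwbx sbsp djz
Hunk 3: at line 3 remove [ibf] add [kfhri,vnia,kthfl] -> 14 lines: pqjcd uem mted rsc kfhri vnia kthfl epy kksy psdhw avme uwbx sbsp djz

Answer: pqjcd
uem
mted
rsc
kfhri
vnia
kthfl
epy
kksy
psdhw
avme
uwbx
sbsp
djz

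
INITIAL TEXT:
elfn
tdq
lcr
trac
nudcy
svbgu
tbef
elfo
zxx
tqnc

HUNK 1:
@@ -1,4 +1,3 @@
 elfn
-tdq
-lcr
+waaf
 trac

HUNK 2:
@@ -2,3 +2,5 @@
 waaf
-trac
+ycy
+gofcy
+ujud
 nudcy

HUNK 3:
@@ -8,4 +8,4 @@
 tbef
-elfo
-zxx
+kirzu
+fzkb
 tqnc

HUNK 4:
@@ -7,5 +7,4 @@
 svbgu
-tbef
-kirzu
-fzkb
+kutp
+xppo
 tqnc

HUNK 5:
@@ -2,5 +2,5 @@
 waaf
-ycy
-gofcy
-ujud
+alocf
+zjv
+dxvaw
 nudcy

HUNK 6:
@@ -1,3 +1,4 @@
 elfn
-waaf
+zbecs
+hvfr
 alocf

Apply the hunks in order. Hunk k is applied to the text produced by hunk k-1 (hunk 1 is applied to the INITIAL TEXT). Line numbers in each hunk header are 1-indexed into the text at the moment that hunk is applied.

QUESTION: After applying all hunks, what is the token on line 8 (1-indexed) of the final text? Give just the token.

Answer: svbgu

Derivation:
Hunk 1: at line 1 remove [tdq,lcr] add [waaf] -> 9 lines: elfn waaf trac nudcy svbgu tbef elfo zxx tqnc
Hunk 2: at line 2 remove [trac] add [ycy,gofcy,ujud] -> 11 lines: elfn waaf ycy gofcy ujud nudcy svbgu tbef elfo zxx tqnc
Hunk 3: at line 8 remove [elfo,zxx] add [kirzu,fzkb] -> 11 lines: elfn waaf ycy gofcy ujud nudcy svbgu tbef kirzu fzkb tqnc
Hunk 4: at line 7 remove [tbef,kirzu,fzkb] add [kutp,xppo] -> 10 lines: elfn waaf ycy gofcy ujud nudcy svbgu kutp xppo tqnc
Hunk 5: at line 2 remove [ycy,gofcy,ujud] add [alocf,zjv,dxvaw] -> 10 lines: elfn waaf alocf zjv dxvaw nudcy svbgu kutp xppo tqnc
Hunk 6: at line 1 remove [waaf] add [zbecs,hvfr] -> 11 lines: elfn zbecs hvfr alocf zjv dxvaw nudcy svbgu kutp xppo tqnc
Final line 8: svbgu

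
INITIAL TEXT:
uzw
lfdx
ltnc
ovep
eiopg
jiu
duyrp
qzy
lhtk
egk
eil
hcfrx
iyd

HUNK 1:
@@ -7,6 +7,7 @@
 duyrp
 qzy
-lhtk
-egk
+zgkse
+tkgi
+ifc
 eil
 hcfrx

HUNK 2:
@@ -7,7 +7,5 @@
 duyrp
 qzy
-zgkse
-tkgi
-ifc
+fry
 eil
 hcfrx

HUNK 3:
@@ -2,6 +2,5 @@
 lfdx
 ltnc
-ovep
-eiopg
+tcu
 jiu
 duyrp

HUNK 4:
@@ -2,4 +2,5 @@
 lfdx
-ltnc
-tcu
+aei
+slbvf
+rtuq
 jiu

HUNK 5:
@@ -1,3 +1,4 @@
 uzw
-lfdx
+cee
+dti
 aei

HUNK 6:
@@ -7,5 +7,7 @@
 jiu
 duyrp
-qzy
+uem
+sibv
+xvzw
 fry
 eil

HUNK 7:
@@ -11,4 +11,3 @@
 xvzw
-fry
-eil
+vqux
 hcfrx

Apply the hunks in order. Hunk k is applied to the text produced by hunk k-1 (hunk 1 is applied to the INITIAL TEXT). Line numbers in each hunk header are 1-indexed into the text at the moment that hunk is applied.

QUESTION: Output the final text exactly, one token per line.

Answer: uzw
cee
dti
aei
slbvf
rtuq
jiu
duyrp
uem
sibv
xvzw
vqux
hcfrx
iyd

Derivation:
Hunk 1: at line 7 remove [lhtk,egk] add [zgkse,tkgi,ifc] -> 14 lines: uzw lfdx ltnc ovep eiopg jiu duyrp qzy zgkse tkgi ifc eil hcfrx iyd
Hunk 2: at line 7 remove [zgkse,tkgi,ifc] add [fry] -> 12 lines: uzw lfdx ltnc ovep eiopg jiu duyrp qzy fry eil hcfrx iyd
Hunk 3: at line 2 remove [ovep,eiopg] add [tcu] -> 11 lines: uzw lfdx ltnc tcu jiu duyrp qzy fry eil hcfrx iyd
Hunk 4: at line 2 remove [ltnc,tcu] add [aei,slbvf,rtuq] -> 12 lines: uzw lfdx aei slbvf rtuq jiu duyrp qzy fry eil hcfrx iyd
Hunk 5: at line 1 remove [lfdx] add [cee,dti] -> 13 lines: uzw cee dti aei slbvf rtuq jiu duyrp qzy fry eil hcfrx iyd
Hunk 6: at line 7 remove [qzy] add [uem,sibv,xvzw] -> 15 lines: uzw cee dti aei slbvf rtuq jiu duyrp uem sibv xvzw fry eil hcfrx iyd
Hunk 7: at line 11 remove [fry,eil] add [vqux] -> 14 lines: uzw cee dti aei slbvf rtuq jiu duyrp uem sibv xvzw vqux hcfrx iyd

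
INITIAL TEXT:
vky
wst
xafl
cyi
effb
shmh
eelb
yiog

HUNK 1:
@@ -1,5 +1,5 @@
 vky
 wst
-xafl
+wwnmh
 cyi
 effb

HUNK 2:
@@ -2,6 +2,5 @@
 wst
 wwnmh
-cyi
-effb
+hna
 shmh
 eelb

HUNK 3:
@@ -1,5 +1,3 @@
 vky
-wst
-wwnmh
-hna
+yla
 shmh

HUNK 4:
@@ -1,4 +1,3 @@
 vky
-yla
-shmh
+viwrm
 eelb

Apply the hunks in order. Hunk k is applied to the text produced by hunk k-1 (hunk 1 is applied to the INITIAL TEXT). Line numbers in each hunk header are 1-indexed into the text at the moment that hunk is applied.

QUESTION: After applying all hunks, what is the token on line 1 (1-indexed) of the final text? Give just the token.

Hunk 1: at line 1 remove [xafl] add [wwnmh] -> 8 lines: vky wst wwnmh cyi effb shmh eelb yiog
Hunk 2: at line 2 remove [cyi,effb] add [hna] -> 7 lines: vky wst wwnmh hna shmh eelb yiog
Hunk 3: at line 1 remove [wst,wwnmh,hna] add [yla] -> 5 lines: vky yla shmh eelb yiog
Hunk 4: at line 1 remove [yla,shmh] add [viwrm] -> 4 lines: vky viwrm eelb yiog
Final line 1: vky

Answer: vky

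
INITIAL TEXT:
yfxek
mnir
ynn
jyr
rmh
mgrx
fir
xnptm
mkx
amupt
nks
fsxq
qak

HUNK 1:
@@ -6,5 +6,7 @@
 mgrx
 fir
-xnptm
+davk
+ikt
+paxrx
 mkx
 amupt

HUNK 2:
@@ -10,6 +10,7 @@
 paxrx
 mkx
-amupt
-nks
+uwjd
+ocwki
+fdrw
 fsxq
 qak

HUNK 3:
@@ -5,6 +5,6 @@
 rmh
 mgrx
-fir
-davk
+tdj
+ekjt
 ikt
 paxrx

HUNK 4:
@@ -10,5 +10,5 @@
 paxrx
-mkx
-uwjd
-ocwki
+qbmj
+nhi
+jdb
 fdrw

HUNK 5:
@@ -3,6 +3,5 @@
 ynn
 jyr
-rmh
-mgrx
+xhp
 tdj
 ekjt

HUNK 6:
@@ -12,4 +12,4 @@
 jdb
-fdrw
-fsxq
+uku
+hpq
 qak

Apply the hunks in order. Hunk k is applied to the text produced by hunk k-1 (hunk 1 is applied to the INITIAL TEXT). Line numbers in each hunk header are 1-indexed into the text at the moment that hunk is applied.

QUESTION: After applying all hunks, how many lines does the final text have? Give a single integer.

Answer: 15

Derivation:
Hunk 1: at line 6 remove [xnptm] add [davk,ikt,paxrx] -> 15 lines: yfxek mnir ynn jyr rmh mgrx fir davk ikt paxrx mkx amupt nks fsxq qak
Hunk 2: at line 10 remove [amupt,nks] add [uwjd,ocwki,fdrw] -> 16 lines: yfxek mnir ynn jyr rmh mgrx fir davk ikt paxrx mkx uwjd ocwki fdrw fsxq qak
Hunk 3: at line 5 remove [fir,davk] add [tdj,ekjt] -> 16 lines: yfxek mnir ynn jyr rmh mgrx tdj ekjt ikt paxrx mkx uwjd ocwki fdrw fsxq qak
Hunk 4: at line 10 remove [mkx,uwjd,ocwki] add [qbmj,nhi,jdb] -> 16 lines: yfxek mnir ynn jyr rmh mgrx tdj ekjt ikt paxrx qbmj nhi jdb fdrw fsxq qak
Hunk 5: at line 3 remove [rmh,mgrx] add [xhp] -> 15 lines: yfxek mnir ynn jyr xhp tdj ekjt ikt paxrx qbmj nhi jdb fdrw fsxq qak
Hunk 6: at line 12 remove [fdrw,fsxq] add [uku,hpq] -> 15 lines: yfxek mnir ynn jyr xhp tdj ekjt ikt paxrx qbmj nhi jdb uku hpq qak
Final line count: 15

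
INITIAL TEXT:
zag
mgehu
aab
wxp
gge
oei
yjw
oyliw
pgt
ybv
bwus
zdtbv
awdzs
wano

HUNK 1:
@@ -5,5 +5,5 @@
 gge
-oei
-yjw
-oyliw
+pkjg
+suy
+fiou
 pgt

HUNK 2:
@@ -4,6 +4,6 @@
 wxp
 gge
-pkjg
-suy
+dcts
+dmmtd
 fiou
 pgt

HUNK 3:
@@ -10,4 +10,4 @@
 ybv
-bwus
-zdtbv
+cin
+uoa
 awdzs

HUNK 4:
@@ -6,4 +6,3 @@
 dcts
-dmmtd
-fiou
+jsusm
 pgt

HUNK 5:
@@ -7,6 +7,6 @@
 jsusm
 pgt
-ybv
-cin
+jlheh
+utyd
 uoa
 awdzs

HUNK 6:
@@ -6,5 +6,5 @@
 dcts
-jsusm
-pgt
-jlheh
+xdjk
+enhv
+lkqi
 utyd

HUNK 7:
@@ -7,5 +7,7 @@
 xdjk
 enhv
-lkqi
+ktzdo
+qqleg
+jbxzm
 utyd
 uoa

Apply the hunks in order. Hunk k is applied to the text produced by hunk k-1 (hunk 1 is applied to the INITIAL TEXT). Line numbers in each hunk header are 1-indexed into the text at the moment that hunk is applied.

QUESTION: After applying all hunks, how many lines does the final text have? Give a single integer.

Answer: 15

Derivation:
Hunk 1: at line 5 remove [oei,yjw,oyliw] add [pkjg,suy,fiou] -> 14 lines: zag mgehu aab wxp gge pkjg suy fiou pgt ybv bwus zdtbv awdzs wano
Hunk 2: at line 4 remove [pkjg,suy] add [dcts,dmmtd] -> 14 lines: zag mgehu aab wxp gge dcts dmmtd fiou pgt ybv bwus zdtbv awdzs wano
Hunk 3: at line 10 remove [bwus,zdtbv] add [cin,uoa] -> 14 lines: zag mgehu aab wxp gge dcts dmmtd fiou pgt ybv cin uoa awdzs wano
Hunk 4: at line 6 remove [dmmtd,fiou] add [jsusm] -> 13 lines: zag mgehu aab wxp gge dcts jsusm pgt ybv cin uoa awdzs wano
Hunk 5: at line 7 remove [ybv,cin] add [jlheh,utyd] -> 13 lines: zag mgehu aab wxp gge dcts jsusm pgt jlheh utyd uoa awdzs wano
Hunk 6: at line 6 remove [jsusm,pgt,jlheh] add [xdjk,enhv,lkqi] -> 13 lines: zag mgehu aab wxp gge dcts xdjk enhv lkqi utyd uoa awdzs wano
Hunk 7: at line 7 remove [lkqi] add [ktzdo,qqleg,jbxzm] -> 15 lines: zag mgehu aab wxp gge dcts xdjk enhv ktzdo qqleg jbxzm utyd uoa awdzs wano
Final line count: 15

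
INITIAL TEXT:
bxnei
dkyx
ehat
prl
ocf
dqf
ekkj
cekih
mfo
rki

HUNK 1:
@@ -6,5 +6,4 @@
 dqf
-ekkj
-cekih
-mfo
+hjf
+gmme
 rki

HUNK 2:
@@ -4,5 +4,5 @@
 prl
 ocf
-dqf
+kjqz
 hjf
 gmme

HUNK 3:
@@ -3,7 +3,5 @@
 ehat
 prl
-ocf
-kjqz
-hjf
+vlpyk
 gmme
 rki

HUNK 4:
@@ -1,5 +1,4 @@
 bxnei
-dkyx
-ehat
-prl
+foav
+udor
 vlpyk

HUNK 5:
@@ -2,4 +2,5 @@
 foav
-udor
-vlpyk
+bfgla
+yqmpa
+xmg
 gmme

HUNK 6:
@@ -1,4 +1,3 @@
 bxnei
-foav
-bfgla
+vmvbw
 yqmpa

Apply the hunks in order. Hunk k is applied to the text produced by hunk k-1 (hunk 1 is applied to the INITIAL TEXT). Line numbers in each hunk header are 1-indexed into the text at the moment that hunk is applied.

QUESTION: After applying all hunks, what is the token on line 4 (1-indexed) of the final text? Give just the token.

Hunk 1: at line 6 remove [ekkj,cekih,mfo] add [hjf,gmme] -> 9 lines: bxnei dkyx ehat prl ocf dqf hjf gmme rki
Hunk 2: at line 4 remove [dqf] add [kjqz] -> 9 lines: bxnei dkyx ehat prl ocf kjqz hjf gmme rki
Hunk 3: at line 3 remove [ocf,kjqz,hjf] add [vlpyk] -> 7 lines: bxnei dkyx ehat prl vlpyk gmme rki
Hunk 4: at line 1 remove [dkyx,ehat,prl] add [foav,udor] -> 6 lines: bxnei foav udor vlpyk gmme rki
Hunk 5: at line 2 remove [udor,vlpyk] add [bfgla,yqmpa,xmg] -> 7 lines: bxnei foav bfgla yqmpa xmg gmme rki
Hunk 6: at line 1 remove [foav,bfgla] add [vmvbw] -> 6 lines: bxnei vmvbw yqmpa xmg gmme rki
Final line 4: xmg

Answer: xmg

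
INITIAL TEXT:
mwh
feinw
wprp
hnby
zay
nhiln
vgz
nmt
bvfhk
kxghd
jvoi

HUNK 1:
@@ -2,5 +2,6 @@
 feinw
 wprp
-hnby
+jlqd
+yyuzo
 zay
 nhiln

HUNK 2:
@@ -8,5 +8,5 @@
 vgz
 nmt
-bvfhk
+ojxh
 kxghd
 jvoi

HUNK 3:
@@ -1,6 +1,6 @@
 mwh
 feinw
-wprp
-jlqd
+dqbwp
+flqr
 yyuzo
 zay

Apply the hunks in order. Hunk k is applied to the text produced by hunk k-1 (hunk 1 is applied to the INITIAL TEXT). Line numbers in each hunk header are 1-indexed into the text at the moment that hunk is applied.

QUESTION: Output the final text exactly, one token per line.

Hunk 1: at line 2 remove [hnby] add [jlqd,yyuzo] -> 12 lines: mwh feinw wprp jlqd yyuzo zay nhiln vgz nmt bvfhk kxghd jvoi
Hunk 2: at line 8 remove [bvfhk] add [ojxh] -> 12 lines: mwh feinw wprp jlqd yyuzo zay nhiln vgz nmt ojxh kxghd jvoi
Hunk 3: at line 1 remove [wprp,jlqd] add [dqbwp,flqr] -> 12 lines: mwh feinw dqbwp flqr yyuzo zay nhiln vgz nmt ojxh kxghd jvoi

Answer: mwh
feinw
dqbwp
flqr
yyuzo
zay
nhiln
vgz
nmt
ojxh
kxghd
jvoi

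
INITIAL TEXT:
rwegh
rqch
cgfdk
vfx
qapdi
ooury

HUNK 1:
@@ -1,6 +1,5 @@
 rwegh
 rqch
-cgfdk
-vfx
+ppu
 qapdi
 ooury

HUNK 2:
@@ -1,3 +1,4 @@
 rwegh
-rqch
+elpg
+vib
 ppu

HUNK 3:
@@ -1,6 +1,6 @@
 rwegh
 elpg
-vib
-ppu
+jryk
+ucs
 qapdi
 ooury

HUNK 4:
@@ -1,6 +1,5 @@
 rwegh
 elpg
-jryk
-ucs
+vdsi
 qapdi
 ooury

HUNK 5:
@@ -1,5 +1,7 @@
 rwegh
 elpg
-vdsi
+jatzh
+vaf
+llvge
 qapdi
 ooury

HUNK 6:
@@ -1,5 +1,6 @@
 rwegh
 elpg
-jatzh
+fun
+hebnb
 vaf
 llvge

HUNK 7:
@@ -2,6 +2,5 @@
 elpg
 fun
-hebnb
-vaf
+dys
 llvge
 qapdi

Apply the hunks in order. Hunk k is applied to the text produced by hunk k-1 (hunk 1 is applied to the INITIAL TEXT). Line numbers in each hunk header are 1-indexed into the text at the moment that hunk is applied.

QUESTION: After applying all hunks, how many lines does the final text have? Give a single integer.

Answer: 7

Derivation:
Hunk 1: at line 1 remove [cgfdk,vfx] add [ppu] -> 5 lines: rwegh rqch ppu qapdi ooury
Hunk 2: at line 1 remove [rqch] add [elpg,vib] -> 6 lines: rwegh elpg vib ppu qapdi ooury
Hunk 3: at line 1 remove [vib,ppu] add [jryk,ucs] -> 6 lines: rwegh elpg jryk ucs qapdi ooury
Hunk 4: at line 1 remove [jryk,ucs] add [vdsi] -> 5 lines: rwegh elpg vdsi qapdi ooury
Hunk 5: at line 1 remove [vdsi] add [jatzh,vaf,llvge] -> 7 lines: rwegh elpg jatzh vaf llvge qapdi ooury
Hunk 6: at line 1 remove [jatzh] add [fun,hebnb] -> 8 lines: rwegh elpg fun hebnb vaf llvge qapdi ooury
Hunk 7: at line 2 remove [hebnb,vaf] add [dys] -> 7 lines: rwegh elpg fun dys llvge qapdi ooury
Final line count: 7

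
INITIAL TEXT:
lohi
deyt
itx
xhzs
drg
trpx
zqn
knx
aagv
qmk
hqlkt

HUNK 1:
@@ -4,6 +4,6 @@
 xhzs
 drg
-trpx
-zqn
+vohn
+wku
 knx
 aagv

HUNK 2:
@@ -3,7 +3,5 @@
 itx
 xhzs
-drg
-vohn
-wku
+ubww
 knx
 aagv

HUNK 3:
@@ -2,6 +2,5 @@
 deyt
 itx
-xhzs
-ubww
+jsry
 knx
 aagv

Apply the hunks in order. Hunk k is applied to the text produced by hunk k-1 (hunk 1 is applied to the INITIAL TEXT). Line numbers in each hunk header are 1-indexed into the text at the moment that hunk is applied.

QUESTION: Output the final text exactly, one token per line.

Hunk 1: at line 4 remove [trpx,zqn] add [vohn,wku] -> 11 lines: lohi deyt itx xhzs drg vohn wku knx aagv qmk hqlkt
Hunk 2: at line 3 remove [drg,vohn,wku] add [ubww] -> 9 lines: lohi deyt itx xhzs ubww knx aagv qmk hqlkt
Hunk 3: at line 2 remove [xhzs,ubww] add [jsry] -> 8 lines: lohi deyt itx jsry knx aagv qmk hqlkt

Answer: lohi
deyt
itx
jsry
knx
aagv
qmk
hqlkt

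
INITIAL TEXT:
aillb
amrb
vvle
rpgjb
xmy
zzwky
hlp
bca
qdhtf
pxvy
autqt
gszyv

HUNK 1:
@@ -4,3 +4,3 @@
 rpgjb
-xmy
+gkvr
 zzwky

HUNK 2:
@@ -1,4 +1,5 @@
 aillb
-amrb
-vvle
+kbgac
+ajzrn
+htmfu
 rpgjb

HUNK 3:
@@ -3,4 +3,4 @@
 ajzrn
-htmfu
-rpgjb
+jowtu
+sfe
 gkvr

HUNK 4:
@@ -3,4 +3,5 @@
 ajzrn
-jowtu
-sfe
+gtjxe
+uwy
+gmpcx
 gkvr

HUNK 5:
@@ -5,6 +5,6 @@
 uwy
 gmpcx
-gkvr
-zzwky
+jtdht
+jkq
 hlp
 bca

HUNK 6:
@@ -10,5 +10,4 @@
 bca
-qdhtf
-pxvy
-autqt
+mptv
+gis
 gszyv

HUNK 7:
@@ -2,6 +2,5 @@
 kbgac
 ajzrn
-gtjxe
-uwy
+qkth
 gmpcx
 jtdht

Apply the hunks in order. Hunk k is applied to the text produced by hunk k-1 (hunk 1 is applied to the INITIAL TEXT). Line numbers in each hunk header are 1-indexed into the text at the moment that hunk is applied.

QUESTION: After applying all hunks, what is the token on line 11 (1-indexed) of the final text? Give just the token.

Hunk 1: at line 4 remove [xmy] add [gkvr] -> 12 lines: aillb amrb vvle rpgjb gkvr zzwky hlp bca qdhtf pxvy autqt gszyv
Hunk 2: at line 1 remove [amrb,vvle] add [kbgac,ajzrn,htmfu] -> 13 lines: aillb kbgac ajzrn htmfu rpgjb gkvr zzwky hlp bca qdhtf pxvy autqt gszyv
Hunk 3: at line 3 remove [htmfu,rpgjb] add [jowtu,sfe] -> 13 lines: aillb kbgac ajzrn jowtu sfe gkvr zzwky hlp bca qdhtf pxvy autqt gszyv
Hunk 4: at line 3 remove [jowtu,sfe] add [gtjxe,uwy,gmpcx] -> 14 lines: aillb kbgac ajzrn gtjxe uwy gmpcx gkvr zzwky hlp bca qdhtf pxvy autqt gszyv
Hunk 5: at line 5 remove [gkvr,zzwky] add [jtdht,jkq] -> 14 lines: aillb kbgac ajzrn gtjxe uwy gmpcx jtdht jkq hlp bca qdhtf pxvy autqt gszyv
Hunk 6: at line 10 remove [qdhtf,pxvy,autqt] add [mptv,gis] -> 13 lines: aillb kbgac ajzrn gtjxe uwy gmpcx jtdht jkq hlp bca mptv gis gszyv
Hunk 7: at line 2 remove [gtjxe,uwy] add [qkth] -> 12 lines: aillb kbgac ajzrn qkth gmpcx jtdht jkq hlp bca mptv gis gszyv
Final line 11: gis

Answer: gis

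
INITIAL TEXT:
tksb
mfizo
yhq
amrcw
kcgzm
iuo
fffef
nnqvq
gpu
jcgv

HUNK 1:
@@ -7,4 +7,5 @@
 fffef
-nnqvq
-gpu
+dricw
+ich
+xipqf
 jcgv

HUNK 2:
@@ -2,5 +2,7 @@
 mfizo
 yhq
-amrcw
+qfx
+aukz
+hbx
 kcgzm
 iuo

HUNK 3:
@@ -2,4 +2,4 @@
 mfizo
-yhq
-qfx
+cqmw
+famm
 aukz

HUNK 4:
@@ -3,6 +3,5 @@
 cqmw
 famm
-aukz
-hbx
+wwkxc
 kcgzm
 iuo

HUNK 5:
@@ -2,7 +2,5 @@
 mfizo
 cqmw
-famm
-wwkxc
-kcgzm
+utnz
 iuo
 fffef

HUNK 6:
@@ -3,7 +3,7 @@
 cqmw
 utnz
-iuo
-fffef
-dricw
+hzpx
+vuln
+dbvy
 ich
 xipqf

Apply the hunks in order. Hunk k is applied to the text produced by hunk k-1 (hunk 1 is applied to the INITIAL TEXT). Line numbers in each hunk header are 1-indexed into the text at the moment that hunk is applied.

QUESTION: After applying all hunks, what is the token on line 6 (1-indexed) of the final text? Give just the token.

Answer: vuln

Derivation:
Hunk 1: at line 7 remove [nnqvq,gpu] add [dricw,ich,xipqf] -> 11 lines: tksb mfizo yhq amrcw kcgzm iuo fffef dricw ich xipqf jcgv
Hunk 2: at line 2 remove [amrcw] add [qfx,aukz,hbx] -> 13 lines: tksb mfizo yhq qfx aukz hbx kcgzm iuo fffef dricw ich xipqf jcgv
Hunk 3: at line 2 remove [yhq,qfx] add [cqmw,famm] -> 13 lines: tksb mfizo cqmw famm aukz hbx kcgzm iuo fffef dricw ich xipqf jcgv
Hunk 4: at line 3 remove [aukz,hbx] add [wwkxc] -> 12 lines: tksb mfizo cqmw famm wwkxc kcgzm iuo fffef dricw ich xipqf jcgv
Hunk 5: at line 2 remove [famm,wwkxc,kcgzm] add [utnz] -> 10 lines: tksb mfizo cqmw utnz iuo fffef dricw ich xipqf jcgv
Hunk 6: at line 3 remove [iuo,fffef,dricw] add [hzpx,vuln,dbvy] -> 10 lines: tksb mfizo cqmw utnz hzpx vuln dbvy ich xipqf jcgv
Final line 6: vuln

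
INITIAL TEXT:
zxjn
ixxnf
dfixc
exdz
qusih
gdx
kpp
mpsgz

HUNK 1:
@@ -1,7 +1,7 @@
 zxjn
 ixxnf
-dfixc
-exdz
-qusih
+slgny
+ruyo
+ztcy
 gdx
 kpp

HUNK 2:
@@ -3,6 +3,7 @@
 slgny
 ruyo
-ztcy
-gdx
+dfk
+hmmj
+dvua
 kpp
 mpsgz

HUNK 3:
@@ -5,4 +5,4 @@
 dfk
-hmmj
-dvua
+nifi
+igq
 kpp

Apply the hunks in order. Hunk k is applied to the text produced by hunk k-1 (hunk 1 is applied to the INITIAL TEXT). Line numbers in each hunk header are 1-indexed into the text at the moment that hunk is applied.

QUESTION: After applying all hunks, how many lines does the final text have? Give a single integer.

Hunk 1: at line 1 remove [dfixc,exdz,qusih] add [slgny,ruyo,ztcy] -> 8 lines: zxjn ixxnf slgny ruyo ztcy gdx kpp mpsgz
Hunk 2: at line 3 remove [ztcy,gdx] add [dfk,hmmj,dvua] -> 9 lines: zxjn ixxnf slgny ruyo dfk hmmj dvua kpp mpsgz
Hunk 3: at line 5 remove [hmmj,dvua] add [nifi,igq] -> 9 lines: zxjn ixxnf slgny ruyo dfk nifi igq kpp mpsgz
Final line count: 9

Answer: 9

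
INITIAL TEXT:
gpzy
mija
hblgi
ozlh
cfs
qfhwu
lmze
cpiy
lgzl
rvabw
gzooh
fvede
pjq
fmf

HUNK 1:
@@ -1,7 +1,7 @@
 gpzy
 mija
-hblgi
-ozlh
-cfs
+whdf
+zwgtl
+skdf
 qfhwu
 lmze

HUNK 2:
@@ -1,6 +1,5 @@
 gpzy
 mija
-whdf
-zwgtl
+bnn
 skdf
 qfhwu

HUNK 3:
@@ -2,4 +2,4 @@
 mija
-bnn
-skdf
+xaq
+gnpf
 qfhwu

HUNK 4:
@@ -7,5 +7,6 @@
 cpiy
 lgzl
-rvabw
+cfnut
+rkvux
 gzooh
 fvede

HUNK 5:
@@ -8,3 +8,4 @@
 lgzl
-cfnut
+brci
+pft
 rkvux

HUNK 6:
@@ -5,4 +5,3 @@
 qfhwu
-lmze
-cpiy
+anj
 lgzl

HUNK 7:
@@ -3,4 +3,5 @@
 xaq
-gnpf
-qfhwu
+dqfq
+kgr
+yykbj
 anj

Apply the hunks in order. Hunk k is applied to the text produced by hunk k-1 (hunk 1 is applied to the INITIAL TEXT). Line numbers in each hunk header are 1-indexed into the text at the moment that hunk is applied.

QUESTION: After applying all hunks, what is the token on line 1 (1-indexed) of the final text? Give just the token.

Answer: gpzy

Derivation:
Hunk 1: at line 1 remove [hblgi,ozlh,cfs] add [whdf,zwgtl,skdf] -> 14 lines: gpzy mija whdf zwgtl skdf qfhwu lmze cpiy lgzl rvabw gzooh fvede pjq fmf
Hunk 2: at line 1 remove [whdf,zwgtl] add [bnn] -> 13 lines: gpzy mija bnn skdf qfhwu lmze cpiy lgzl rvabw gzooh fvede pjq fmf
Hunk 3: at line 2 remove [bnn,skdf] add [xaq,gnpf] -> 13 lines: gpzy mija xaq gnpf qfhwu lmze cpiy lgzl rvabw gzooh fvede pjq fmf
Hunk 4: at line 7 remove [rvabw] add [cfnut,rkvux] -> 14 lines: gpzy mija xaq gnpf qfhwu lmze cpiy lgzl cfnut rkvux gzooh fvede pjq fmf
Hunk 5: at line 8 remove [cfnut] add [brci,pft] -> 15 lines: gpzy mija xaq gnpf qfhwu lmze cpiy lgzl brci pft rkvux gzooh fvede pjq fmf
Hunk 6: at line 5 remove [lmze,cpiy] add [anj] -> 14 lines: gpzy mija xaq gnpf qfhwu anj lgzl brci pft rkvux gzooh fvede pjq fmf
Hunk 7: at line 3 remove [gnpf,qfhwu] add [dqfq,kgr,yykbj] -> 15 lines: gpzy mija xaq dqfq kgr yykbj anj lgzl brci pft rkvux gzooh fvede pjq fmf
Final line 1: gpzy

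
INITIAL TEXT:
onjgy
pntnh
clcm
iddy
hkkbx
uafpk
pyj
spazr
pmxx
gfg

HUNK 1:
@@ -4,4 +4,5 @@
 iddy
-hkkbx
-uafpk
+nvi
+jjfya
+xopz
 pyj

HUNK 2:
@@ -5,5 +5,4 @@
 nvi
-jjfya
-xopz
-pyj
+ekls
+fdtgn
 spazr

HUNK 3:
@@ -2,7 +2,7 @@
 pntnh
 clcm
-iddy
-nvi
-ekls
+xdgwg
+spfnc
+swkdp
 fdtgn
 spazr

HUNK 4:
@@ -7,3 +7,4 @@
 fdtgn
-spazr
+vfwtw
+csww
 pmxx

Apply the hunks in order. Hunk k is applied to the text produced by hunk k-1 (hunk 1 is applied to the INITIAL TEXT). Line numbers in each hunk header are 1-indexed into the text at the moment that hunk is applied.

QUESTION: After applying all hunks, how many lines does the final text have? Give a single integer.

Answer: 11

Derivation:
Hunk 1: at line 4 remove [hkkbx,uafpk] add [nvi,jjfya,xopz] -> 11 lines: onjgy pntnh clcm iddy nvi jjfya xopz pyj spazr pmxx gfg
Hunk 2: at line 5 remove [jjfya,xopz,pyj] add [ekls,fdtgn] -> 10 lines: onjgy pntnh clcm iddy nvi ekls fdtgn spazr pmxx gfg
Hunk 3: at line 2 remove [iddy,nvi,ekls] add [xdgwg,spfnc,swkdp] -> 10 lines: onjgy pntnh clcm xdgwg spfnc swkdp fdtgn spazr pmxx gfg
Hunk 4: at line 7 remove [spazr] add [vfwtw,csww] -> 11 lines: onjgy pntnh clcm xdgwg spfnc swkdp fdtgn vfwtw csww pmxx gfg
Final line count: 11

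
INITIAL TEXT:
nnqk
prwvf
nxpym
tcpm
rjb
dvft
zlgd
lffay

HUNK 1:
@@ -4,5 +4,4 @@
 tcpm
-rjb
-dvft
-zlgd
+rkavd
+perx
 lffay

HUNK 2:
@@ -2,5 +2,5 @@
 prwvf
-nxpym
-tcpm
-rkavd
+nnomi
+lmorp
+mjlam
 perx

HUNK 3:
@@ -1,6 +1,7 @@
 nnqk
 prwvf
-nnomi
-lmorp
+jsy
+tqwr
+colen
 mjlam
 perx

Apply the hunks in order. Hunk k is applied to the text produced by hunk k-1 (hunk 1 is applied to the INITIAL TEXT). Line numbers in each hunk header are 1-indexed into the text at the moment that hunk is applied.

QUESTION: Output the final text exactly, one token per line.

Hunk 1: at line 4 remove [rjb,dvft,zlgd] add [rkavd,perx] -> 7 lines: nnqk prwvf nxpym tcpm rkavd perx lffay
Hunk 2: at line 2 remove [nxpym,tcpm,rkavd] add [nnomi,lmorp,mjlam] -> 7 lines: nnqk prwvf nnomi lmorp mjlam perx lffay
Hunk 3: at line 1 remove [nnomi,lmorp] add [jsy,tqwr,colen] -> 8 lines: nnqk prwvf jsy tqwr colen mjlam perx lffay

Answer: nnqk
prwvf
jsy
tqwr
colen
mjlam
perx
lffay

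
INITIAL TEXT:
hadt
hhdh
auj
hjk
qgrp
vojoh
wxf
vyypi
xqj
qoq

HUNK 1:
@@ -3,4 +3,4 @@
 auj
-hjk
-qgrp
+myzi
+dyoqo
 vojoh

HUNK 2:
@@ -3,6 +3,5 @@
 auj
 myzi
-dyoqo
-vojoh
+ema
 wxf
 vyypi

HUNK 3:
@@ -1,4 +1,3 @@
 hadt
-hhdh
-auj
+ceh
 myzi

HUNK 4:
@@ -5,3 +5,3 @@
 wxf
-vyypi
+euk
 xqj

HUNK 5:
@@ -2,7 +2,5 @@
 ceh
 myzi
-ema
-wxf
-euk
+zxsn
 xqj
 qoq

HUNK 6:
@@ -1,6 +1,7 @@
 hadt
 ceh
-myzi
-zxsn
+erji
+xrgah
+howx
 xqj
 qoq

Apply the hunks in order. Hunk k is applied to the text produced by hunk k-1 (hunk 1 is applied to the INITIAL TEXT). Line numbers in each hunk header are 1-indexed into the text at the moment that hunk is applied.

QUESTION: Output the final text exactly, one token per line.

Answer: hadt
ceh
erji
xrgah
howx
xqj
qoq

Derivation:
Hunk 1: at line 3 remove [hjk,qgrp] add [myzi,dyoqo] -> 10 lines: hadt hhdh auj myzi dyoqo vojoh wxf vyypi xqj qoq
Hunk 2: at line 3 remove [dyoqo,vojoh] add [ema] -> 9 lines: hadt hhdh auj myzi ema wxf vyypi xqj qoq
Hunk 3: at line 1 remove [hhdh,auj] add [ceh] -> 8 lines: hadt ceh myzi ema wxf vyypi xqj qoq
Hunk 4: at line 5 remove [vyypi] add [euk] -> 8 lines: hadt ceh myzi ema wxf euk xqj qoq
Hunk 5: at line 2 remove [ema,wxf,euk] add [zxsn] -> 6 lines: hadt ceh myzi zxsn xqj qoq
Hunk 6: at line 1 remove [myzi,zxsn] add [erji,xrgah,howx] -> 7 lines: hadt ceh erji xrgah howx xqj qoq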